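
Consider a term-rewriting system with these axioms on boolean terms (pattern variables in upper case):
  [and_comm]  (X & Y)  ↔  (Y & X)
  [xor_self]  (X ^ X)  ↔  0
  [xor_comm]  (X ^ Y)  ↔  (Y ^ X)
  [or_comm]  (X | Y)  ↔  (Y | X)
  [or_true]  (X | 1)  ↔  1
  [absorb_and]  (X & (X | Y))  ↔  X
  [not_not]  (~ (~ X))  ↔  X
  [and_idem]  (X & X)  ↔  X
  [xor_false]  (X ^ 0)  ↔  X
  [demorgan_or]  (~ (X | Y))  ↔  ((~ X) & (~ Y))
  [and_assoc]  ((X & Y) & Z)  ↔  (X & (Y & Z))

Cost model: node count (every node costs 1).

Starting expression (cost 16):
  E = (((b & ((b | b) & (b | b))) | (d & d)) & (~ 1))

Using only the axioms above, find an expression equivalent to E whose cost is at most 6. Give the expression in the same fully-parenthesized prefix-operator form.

(1) (d & d)  =[and_idem →]=  d    ⊢ (((b & ((b | b) & (b | b))) | d) & (~ 1))
(2) ((b | b) & (b | b))  =[and_idem →]=  (b | b)    ⊢ (((b & (b | b)) | d) & (~ 1))
(3) (b & (b | b))  =[absorb_and →]=  b    ⊢ cost 6, within 6

((b | d) & (~ 1))   [cost 6]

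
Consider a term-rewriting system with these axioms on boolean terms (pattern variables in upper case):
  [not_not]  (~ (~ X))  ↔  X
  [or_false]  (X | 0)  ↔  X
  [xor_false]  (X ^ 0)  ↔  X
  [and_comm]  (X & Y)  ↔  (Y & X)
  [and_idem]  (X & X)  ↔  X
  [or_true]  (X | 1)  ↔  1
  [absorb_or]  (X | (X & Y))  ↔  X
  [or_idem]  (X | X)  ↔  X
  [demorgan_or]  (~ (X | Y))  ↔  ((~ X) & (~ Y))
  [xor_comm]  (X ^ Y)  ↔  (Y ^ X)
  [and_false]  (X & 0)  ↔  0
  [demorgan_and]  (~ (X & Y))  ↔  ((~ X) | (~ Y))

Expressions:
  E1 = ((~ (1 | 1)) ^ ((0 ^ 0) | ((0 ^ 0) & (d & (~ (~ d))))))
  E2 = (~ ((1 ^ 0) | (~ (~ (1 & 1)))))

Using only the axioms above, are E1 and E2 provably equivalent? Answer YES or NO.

YES

step 1: not_not (→) rewrites (~ (~ d)) into d, now ((~ (1 | 1)) ^ ((0 ^ 0) | ((0 ^ 0) & (d & d))))
step 2: and_idem (→) rewrites (d & d) into d, now ((~ (1 | 1)) ^ ((0 ^ 0) | ((0 ^ 0) & d)))
step 3: absorb_or (→) rewrites ((0 ^ 0) | ((0 ^ 0) & d)) into (0 ^ 0), now ((~ (1 | 1)) ^ (0 ^ 0))
step 4: xor_false (→) rewrites (0 ^ 0) into 0, now ((~ (1 | 1)) ^ 0)
step 5: xor_false (→) rewrites ((~ (1 | 1)) ^ 0) into (~ (1 | 1))
step 6: or_idem (→) rewrites (1 | 1) into 1, now (~ 1)
step 7: absorb_or (←) rewrites 1 into (1 | (1 & 1)), now (~ (1 | (1 & 1)))
step 8: not_not (←) rewrites (1 & 1) into (~ (~ (1 & 1))), now (~ (1 | (~ (~ (1 & 1)))))
step 9: xor_false (←) rewrites 1 into (1 ^ 0), which is E2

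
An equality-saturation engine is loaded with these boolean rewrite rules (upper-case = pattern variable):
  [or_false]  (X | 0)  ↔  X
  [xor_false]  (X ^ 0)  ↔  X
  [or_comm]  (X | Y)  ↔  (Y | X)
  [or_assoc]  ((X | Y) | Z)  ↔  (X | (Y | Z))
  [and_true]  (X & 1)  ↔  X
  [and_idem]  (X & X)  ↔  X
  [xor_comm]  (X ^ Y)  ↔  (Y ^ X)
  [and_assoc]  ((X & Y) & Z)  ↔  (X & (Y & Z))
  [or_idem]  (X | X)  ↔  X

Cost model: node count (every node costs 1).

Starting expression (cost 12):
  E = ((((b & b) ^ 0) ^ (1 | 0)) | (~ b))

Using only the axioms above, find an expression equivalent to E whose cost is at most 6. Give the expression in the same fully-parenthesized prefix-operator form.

1. [or_false →] (1 | 0)  →  1;  E = ((((b & b) ^ 0) ^ 1) | (~ b))
2. [xor_false →] ((b & b) ^ 0)  →  (b & b);  E = (((b & b) ^ 1) | (~ b))
3. [and_idem →] (b & b)  →  b;  cost 6 ≤ 6, done

((b ^ 1) | (~ b))   [cost 6]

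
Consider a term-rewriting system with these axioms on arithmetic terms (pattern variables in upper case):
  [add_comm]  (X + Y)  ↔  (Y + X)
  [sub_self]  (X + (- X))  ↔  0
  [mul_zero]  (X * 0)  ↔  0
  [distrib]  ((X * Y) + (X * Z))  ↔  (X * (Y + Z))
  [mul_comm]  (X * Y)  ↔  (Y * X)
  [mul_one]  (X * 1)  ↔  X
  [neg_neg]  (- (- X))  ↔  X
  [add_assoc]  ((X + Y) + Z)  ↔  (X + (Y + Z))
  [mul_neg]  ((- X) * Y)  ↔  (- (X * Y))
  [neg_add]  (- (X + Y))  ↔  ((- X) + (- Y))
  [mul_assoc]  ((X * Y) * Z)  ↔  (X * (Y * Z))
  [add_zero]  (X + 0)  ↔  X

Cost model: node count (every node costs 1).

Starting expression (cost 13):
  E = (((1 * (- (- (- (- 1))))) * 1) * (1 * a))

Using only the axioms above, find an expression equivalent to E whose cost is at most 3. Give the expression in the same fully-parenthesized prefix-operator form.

(1 * a)   [cost 3]

(1) (- (- (- (- 1))))  =[neg_neg →]=  (- (- 1))    ⊢ (((1 * (- (- 1))) * 1) * (1 * a))
(2) (- (- 1))  =[neg_neg →]=  1    ⊢ (((1 * 1) * 1) * (1 * a))
(3) (1 * 1)  =[mul_one →]=  1    ⊢ ((1 * 1) * (1 * a))
(4) (1 * a)  =[mul_comm →]=  (a * 1)    ⊢ ((1 * 1) * (a * 1))
(5) (1 * 1)  =[mul_one →]=  1    ⊢ (1 * (a * 1))
(6) (a * 1)  =[mul_one →]=  a    ⊢ cost 3, within 3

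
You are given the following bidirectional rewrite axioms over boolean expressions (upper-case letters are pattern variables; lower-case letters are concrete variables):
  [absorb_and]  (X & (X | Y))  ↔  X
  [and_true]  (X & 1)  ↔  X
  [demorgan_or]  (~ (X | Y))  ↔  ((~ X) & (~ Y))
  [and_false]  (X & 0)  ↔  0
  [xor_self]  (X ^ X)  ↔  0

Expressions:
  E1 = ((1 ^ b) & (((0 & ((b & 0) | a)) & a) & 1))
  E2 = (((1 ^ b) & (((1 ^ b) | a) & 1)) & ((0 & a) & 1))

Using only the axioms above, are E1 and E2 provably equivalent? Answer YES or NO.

(1) (b & 0)  =[and_false →]=  0    ⊢ ((1 ^ b) & (((0 & (0 | a)) & a) & 1))
(2) (0 & (0 | a))  =[absorb_and →]=  0    ⊢ ((1 ^ b) & ((0 & a) & 1))
(3) (1 ^ b)  =[absorb_and ←]=  ((1 ^ b) & ((1 ^ b) | a))    ⊢ (((1 ^ b) & ((1 ^ b) | a)) & ((0 & a) & 1))
(4) ((1 ^ b) | a)  =[and_true ←]=  (((1 ^ b) | a) & 1)    ⊢ E2

YES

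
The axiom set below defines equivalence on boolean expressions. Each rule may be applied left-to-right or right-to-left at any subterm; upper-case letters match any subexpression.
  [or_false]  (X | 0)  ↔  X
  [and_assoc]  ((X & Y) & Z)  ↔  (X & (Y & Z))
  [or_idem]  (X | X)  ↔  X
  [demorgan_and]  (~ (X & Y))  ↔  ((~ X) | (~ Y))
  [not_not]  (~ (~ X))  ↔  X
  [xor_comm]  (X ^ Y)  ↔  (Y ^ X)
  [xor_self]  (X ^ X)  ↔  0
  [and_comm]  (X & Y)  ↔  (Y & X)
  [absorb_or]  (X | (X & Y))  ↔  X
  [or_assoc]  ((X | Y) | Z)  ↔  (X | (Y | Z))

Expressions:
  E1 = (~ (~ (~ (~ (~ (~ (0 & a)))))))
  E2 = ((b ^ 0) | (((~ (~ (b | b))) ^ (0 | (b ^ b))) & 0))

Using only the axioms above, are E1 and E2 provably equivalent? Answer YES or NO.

All listed rules preserve value, hence provable equivalence implies equal values everywhere; look for a separating assignment.
a=0, b=1 gives E1 ↦ 0, E2 ↦ 1; values differ ⇒ not provably equivalent.

NO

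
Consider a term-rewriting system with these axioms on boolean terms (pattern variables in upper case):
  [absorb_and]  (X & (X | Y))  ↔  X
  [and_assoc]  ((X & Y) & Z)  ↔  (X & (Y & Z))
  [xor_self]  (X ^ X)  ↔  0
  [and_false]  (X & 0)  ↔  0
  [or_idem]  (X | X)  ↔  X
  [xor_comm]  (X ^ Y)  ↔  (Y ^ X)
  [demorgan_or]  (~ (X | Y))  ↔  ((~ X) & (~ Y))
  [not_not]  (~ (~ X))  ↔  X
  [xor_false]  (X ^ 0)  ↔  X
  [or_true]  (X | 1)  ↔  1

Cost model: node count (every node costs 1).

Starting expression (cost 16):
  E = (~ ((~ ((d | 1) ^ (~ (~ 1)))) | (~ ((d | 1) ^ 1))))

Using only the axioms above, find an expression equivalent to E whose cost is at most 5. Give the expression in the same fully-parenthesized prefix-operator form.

(1) (~ (~ 1))  =[not_not →]=  1    ⊢ (~ ((~ ((d | 1) ^ 1)) | (~ ((d | 1) ^ 1))))
(2) ((~ ((d | 1) ^ 1)) | (~ ((d | 1) ^ 1)))  =[or_idem →]=  (~ ((d | 1) ^ 1))    ⊢ (~ (~ ((d | 1) ^ 1)))
(3) (~ (~ ((d | 1) ^ 1)))  =[not_not →]=  ((d | 1) ^ 1)    ⊢ cost 5, within 5

((d | 1) ^ 1)   [cost 5]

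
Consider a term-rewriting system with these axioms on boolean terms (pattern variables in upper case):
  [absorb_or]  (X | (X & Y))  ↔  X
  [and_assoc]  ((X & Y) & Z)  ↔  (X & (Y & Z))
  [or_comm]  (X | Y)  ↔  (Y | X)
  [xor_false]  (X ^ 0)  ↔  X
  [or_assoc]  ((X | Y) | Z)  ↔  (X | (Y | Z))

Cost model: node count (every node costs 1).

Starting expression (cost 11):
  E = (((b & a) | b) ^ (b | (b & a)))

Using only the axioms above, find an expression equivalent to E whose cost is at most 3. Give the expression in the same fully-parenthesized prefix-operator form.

step 1: or_comm (→) rewrites ((b & a) | b) into (b | (b & a)), now ((b | (b & a)) ^ (b | (b & a)))
step 2: absorb_or (→) rewrites (b | (b & a)) into b, now ((b | (b & a)) ^ b)
step 3: absorb_or (→) rewrites (b | (b & a)) into b, reaching cost 3 (bound 3)

(b ^ b)   [cost 3]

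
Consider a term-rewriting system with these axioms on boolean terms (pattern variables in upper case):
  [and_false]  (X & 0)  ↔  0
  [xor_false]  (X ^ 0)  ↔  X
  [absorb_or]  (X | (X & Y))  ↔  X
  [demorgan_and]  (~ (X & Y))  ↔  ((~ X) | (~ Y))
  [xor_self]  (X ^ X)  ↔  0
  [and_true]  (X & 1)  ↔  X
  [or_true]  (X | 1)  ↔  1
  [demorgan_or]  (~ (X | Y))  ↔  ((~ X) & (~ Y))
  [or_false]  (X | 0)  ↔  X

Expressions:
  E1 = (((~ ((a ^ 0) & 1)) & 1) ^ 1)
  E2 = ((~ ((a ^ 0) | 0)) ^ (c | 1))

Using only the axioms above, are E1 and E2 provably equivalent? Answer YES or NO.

1. [and_true →] ((a ^ 0) & 1)  →  (a ^ 0);  E1 = (((~ (a ^ 0)) & 1) ^ 1)
2. [and_true →] ((~ (a ^ 0)) & 1)  →  (~ (a ^ 0));  E1 = ((~ (a ^ 0)) ^ 1)
3. [xor_false →] (a ^ 0)  →  a;  E1 = ((~ a) ^ 1)
4. [or_false ←] a  →  (a | 0);  E1 = ((~ (a | 0)) ^ 1)
5. [or_true ←] 1  →  (c | 1);  E1 = ((~ (a | 0)) ^ (c | 1))
6. [xor_false ←] a  →  (a ^ 0);  this is E2

YES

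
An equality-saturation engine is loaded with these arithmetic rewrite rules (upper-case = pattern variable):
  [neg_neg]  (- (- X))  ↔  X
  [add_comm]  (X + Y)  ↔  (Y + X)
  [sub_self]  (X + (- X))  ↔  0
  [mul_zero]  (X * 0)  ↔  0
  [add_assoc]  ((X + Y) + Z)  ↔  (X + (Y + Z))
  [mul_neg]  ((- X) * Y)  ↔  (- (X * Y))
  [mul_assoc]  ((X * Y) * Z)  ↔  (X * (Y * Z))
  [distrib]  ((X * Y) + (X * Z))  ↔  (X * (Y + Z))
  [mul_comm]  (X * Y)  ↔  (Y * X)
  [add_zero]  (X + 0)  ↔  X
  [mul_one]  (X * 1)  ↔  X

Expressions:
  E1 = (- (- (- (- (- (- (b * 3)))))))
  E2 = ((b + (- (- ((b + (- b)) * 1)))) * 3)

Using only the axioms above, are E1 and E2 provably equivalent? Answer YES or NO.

step 1: neg_neg (→) rewrites (- (- (- (- (- (- (b * 3))))))) into (- (- (- (- (b * 3)))))
step 2: neg_neg (→) rewrites (- (- (- (- (b * 3))))) into (- (- (b * 3)))
step 3: neg_neg (→) rewrites (- (- (b * 3))) into (b * 3)
step 4: add_zero (←) rewrites b into (b + 0), now ((b + 0) * 3)
step 5: neg_neg (←) rewrites 0 into (- (- 0)), now ((b + (- (- 0))) * 3)
step 6: mul_one (←) rewrites 0 into (0 * 1), now ((b + (- (- (0 * 1)))) * 3)
step 7: sub_self (←) rewrites 0 into (b + (- b)), which is E2

YES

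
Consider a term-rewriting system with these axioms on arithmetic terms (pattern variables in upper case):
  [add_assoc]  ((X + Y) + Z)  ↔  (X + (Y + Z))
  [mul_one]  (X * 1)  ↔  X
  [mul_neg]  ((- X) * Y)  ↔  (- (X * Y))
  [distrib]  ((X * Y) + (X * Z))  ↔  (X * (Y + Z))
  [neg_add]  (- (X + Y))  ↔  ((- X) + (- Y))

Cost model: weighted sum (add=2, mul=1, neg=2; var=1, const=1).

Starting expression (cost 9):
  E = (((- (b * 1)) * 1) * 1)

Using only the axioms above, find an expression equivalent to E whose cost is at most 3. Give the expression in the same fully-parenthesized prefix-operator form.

(- b)   [cost 3]

1. [mul_one →] (b * 1)  →  b;  E = (((- b) * 1) * 1)
2. [mul_one →] (((- b) * 1) * 1)  →  ((- b) * 1)
3. [mul_one →] ((- b) * 1)  →  (- b);  cost 3 ≤ 3, done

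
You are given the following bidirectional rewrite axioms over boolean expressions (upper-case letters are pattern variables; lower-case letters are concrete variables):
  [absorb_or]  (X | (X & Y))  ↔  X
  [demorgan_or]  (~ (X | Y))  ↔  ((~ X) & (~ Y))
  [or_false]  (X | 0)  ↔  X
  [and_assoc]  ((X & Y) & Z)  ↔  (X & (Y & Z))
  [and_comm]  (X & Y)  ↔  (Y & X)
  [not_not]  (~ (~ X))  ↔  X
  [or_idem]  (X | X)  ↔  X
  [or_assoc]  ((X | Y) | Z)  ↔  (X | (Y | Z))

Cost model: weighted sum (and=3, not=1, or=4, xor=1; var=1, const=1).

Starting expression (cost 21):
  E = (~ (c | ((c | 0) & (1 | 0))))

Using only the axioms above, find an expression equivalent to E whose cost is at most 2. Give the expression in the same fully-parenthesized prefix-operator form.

1. [or_false →] (1 | 0)  →  1;  E = (~ (c | ((c | 0) & 1)))
2. [or_false →] (c | 0)  →  c;  E = (~ (c | (c & 1)))
3. [absorb_or →] (c | (c & 1))  →  c;  cost 2 ≤ 2, done

(~ c)   [cost 2]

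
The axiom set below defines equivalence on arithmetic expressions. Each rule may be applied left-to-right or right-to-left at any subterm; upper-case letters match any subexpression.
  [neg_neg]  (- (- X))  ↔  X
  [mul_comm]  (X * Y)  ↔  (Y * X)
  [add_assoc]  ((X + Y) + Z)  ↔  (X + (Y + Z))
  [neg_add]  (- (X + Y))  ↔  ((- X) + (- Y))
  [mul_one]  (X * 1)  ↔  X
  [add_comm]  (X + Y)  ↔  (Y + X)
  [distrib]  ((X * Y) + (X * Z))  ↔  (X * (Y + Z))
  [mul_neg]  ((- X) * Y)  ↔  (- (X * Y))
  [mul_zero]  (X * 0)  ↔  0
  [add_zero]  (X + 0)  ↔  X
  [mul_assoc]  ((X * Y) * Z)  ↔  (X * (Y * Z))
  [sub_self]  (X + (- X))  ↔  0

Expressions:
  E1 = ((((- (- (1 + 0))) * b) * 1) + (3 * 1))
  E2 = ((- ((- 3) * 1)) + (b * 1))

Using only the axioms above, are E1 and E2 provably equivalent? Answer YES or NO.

(1) (- (- (1 + 0)))  =[neg_neg →]=  (1 + 0)    ⊢ ((((1 + 0) * b) * 1) + (3 * 1))
(2) ((((1 + 0) * b) * 1) + (3 * 1))  =[add_comm →]=  ((3 * 1) + (((1 + 0) * b) * 1))
(3) (((1 + 0) * b) * 1)  =[mul_one →]=  ((1 + 0) * b)    ⊢ ((3 * 1) + ((1 + 0) * b))
(4) ((1 + 0) * b)  =[mul_comm →]=  (b * (1 + 0))    ⊢ ((3 * 1) + (b * (1 + 0)))
(5) (1 + 0)  =[add_zero →]=  1    ⊢ ((3 * 1) + (b * 1))
(6) (3 * 1)  =[mul_one →]=  3    ⊢ (3 + (b * 1))
(7) (b * 1)  =[mul_one →]=  b    ⊢ (3 + b)
(8) 3  =[neg_neg ←]=  (- (- 3))    ⊢ ((- (- 3)) + b)
(9) (- 3)  =[mul_one ←]=  ((- 3) * 1)    ⊢ ((- ((- 3) * 1)) + b)
(10) b  =[mul_one ←]=  (b * 1)    ⊢ E2

YES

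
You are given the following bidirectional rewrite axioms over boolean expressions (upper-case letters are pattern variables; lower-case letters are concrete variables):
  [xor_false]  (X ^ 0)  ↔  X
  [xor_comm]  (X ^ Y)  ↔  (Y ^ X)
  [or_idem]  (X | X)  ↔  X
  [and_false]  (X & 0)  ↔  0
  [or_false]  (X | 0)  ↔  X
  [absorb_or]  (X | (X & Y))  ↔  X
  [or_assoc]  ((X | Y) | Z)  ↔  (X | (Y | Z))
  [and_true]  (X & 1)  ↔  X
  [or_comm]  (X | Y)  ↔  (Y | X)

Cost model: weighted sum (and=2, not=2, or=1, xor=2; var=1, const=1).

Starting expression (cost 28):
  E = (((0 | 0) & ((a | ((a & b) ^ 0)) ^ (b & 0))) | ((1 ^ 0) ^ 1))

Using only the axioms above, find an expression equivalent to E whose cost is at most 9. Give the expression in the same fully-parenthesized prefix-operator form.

((0 & a) | (1 ^ 1))   [cost 9]

1. [xor_false →] ((a & b) ^ 0)  →  (a & b);  E = (((0 | 0) & ((a | (a & b)) ^ (b & 0))) | ((1 ^ 0) ^ 1))
2. [or_idem →] (0 | 0)  →  0;  E = ((0 & ((a | (a & b)) ^ (b & 0))) | ((1 ^ 0) ^ 1))
3. [absorb_or →] (a | (a & b))  →  a;  E = ((0 & (a ^ (b & 0))) | ((1 ^ 0) ^ 1))
4. [and_false →] (b & 0)  →  0;  E = ((0 & (a ^ 0)) | ((1 ^ 0) ^ 1))
5. [xor_false →] (a ^ 0)  →  a;  E = ((0 & a) | ((1 ^ 0) ^ 1))
6. [xor_false →] (1 ^ 0)  →  1;  cost 9 ≤ 9, done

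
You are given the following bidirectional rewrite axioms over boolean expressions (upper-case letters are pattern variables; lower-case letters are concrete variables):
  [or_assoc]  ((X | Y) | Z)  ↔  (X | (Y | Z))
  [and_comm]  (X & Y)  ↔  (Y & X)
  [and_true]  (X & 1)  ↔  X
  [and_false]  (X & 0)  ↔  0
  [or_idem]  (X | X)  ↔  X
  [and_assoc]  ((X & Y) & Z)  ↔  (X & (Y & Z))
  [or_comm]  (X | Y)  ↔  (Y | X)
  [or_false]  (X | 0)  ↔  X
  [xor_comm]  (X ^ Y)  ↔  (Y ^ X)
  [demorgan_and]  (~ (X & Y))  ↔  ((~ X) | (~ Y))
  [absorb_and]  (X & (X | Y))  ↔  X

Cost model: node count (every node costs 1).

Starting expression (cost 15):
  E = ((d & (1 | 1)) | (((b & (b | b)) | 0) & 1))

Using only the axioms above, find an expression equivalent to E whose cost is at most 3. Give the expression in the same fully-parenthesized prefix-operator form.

(d | b)   [cost 3]

1. [absorb_and →] (b & (b | b))  →  b;  E = ((d & (1 | 1)) | ((b | 0) & 1))
2. [and_true →] ((b | 0) & 1)  →  (b | 0);  E = ((d & (1 | 1)) | (b | 0))
3. [or_false →] (b | 0)  →  b;  E = ((d & (1 | 1)) | b)
4. [or_idem →] (1 | 1)  →  1;  E = ((d & 1) | b)
5. [and_true →] (d & 1)  →  d;  cost 3 ≤ 3, done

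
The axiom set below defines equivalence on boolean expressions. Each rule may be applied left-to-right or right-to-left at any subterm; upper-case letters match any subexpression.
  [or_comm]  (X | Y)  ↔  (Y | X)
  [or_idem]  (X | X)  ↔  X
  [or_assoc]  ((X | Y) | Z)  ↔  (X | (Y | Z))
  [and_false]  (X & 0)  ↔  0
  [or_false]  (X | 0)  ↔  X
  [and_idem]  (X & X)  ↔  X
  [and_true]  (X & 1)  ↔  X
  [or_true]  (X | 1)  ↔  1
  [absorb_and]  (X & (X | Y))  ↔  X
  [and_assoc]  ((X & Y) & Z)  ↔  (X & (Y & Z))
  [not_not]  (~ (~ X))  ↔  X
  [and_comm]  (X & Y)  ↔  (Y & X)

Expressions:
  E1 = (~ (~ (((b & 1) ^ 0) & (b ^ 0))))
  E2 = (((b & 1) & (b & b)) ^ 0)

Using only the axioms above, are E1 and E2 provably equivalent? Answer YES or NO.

1. [and_true →] (b & 1)  →  b;  E1 = (~ (~ ((b ^ 0) & (b ^ 0))))
2. [and_idem →] ((b ^ 0) & (b ^ 0))  →  (b ^ 0);  E1 = (~ (~ (b ^ 0)))
3. [not_not →] (~ (~ (b ^ 0)))  →  (b ^ 0)
4. [and_idem ←] b  →  (b & b);  E1 = ((b & b) ^ 0)
5. [and_idem ←] b  →  (b & b);  E1 = ((b & (b & b)) ^ 0)
6. [and_true ←] b  →  (b & 1);  this is E2

YES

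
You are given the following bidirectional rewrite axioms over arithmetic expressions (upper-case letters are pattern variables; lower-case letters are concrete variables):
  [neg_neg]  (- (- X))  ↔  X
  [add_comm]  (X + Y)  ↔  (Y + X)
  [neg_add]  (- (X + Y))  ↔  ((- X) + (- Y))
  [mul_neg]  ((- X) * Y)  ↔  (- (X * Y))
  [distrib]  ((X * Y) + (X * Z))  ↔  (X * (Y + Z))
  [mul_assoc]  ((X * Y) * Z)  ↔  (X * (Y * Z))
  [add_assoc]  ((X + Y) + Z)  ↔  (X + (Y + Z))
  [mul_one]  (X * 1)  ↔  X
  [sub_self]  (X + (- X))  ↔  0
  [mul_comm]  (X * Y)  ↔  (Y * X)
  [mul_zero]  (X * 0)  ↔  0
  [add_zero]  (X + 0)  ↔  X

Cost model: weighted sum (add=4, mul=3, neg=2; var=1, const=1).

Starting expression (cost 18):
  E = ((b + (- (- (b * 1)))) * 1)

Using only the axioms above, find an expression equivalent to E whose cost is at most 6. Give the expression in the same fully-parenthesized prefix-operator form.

(b + b)   [cost 6]

1. [mul_one →] ((b + (- (- (b * 1)))) * 1)  →  (b + (- (- (b * 1))))
2. [neg_neg →] (- (- (b * 1)))  →  (b * 1);  E = (b + (b * 1))
3. [mul_one →] (b * 1)  →  b;  cost 6 ≤ 6, done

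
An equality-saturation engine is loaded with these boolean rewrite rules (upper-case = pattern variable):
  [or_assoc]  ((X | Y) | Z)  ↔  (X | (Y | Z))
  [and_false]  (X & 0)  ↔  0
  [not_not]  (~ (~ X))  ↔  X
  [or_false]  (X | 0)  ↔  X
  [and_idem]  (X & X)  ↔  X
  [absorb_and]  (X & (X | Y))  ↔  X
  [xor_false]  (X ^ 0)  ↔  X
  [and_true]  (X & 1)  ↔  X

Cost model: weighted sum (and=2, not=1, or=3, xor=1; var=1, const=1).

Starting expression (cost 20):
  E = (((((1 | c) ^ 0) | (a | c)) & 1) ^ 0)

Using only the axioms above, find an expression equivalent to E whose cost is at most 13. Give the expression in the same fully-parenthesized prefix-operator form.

((1 | c) | (a | c))   [cost 13]

1. [and_true →] ((((1 | c) ^ 0) | (a | c)) & 1)  →  (((1 | c) ^ 0) | (a | c));  E = ((((1 | c) ^ 0) | (a | c)) ^ 0)
2. [xor_false →] ((1 | c) ^ 0)  →  (1 | c);  E = (((1 | c) | (a | c)) ^ 0)
3. [xor_false →] (((1 | c) | (a | c)) ^ 0)  →  ((1 | c) | (a | c));  cost 13 ≤ 13, done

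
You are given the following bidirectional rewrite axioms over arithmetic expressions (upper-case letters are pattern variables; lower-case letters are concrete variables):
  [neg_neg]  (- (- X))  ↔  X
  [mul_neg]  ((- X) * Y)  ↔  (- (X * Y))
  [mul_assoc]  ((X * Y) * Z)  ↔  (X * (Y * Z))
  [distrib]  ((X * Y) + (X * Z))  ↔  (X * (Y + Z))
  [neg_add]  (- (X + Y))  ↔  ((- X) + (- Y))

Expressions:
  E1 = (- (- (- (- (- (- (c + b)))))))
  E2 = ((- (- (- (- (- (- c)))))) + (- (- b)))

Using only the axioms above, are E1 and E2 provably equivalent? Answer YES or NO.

YES

step 1: neg_neg (→) rewrites (- (- (- (- (- (- (c + b))))))) into (- (- (- (- (c + b)))))
step 2: neg_neg (→) rewrites (- (- (c + b))) into (c + b), now (- (- (c + b)))
step 3: neg_neg (→) rewrites (- (- (c + b))) into (c + b)
step 4: neg_neg (←) rewrites b into (- (- b)), now (c + (- (- b)))
step 5: neg_neg (←) rewrites c into (- (- c)), now ((- (- c)) + (- (- b)))
step 6: neg_neg (←) rewrites c into (- (- c)), now ((- (- (- (- c)))) + (- (- b)))
step 7: neg_neg (←) rewrites (- c) into (- (- (- c))), which is E2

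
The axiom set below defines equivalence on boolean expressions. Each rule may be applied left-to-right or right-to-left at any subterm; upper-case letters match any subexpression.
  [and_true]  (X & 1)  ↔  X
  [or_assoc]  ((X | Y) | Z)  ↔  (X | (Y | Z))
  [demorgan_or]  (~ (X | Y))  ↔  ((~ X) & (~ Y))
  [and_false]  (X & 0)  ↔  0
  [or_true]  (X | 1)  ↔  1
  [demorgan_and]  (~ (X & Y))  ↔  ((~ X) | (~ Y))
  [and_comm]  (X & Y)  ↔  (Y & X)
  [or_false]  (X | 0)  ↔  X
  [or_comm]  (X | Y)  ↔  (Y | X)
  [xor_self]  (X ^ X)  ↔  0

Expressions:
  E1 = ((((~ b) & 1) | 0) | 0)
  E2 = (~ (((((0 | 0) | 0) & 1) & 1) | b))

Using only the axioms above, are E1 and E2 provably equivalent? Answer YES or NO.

1. [and_true →] ((~ b) & 1)  →  (~ b);  E1 = (((~ b) | 0) | 0)
2. [or_false →] (((~ b) | 0) | 0)  →  ((~ b) | 0)
3. [or_false →] ((~ b) | 0)  →  (~ b)
4. [or_false ←] b  →  (b | 0);  E1 = (~ (b | 0))
5. [or_false ←] 0  →  (0 | 0);  E1 = (~ (b | (0 | 0)))
6. [and_true ←] (0 | 0)  →  ((0 | 0) & 1);  E1 = (~ (b | ((0 | 0) & 1)))
7. [or_comm →] (b | ((0 | 0) & 1))  →  (((0 | 0) & 1) | b);  E1 = (~ (((0 | 0) & 1) | b))
8. [and_true ←] (0 | 0)  →  ((0 | 0) & 1);  E1 = (~ ((((0 | 0) & 1) & 1) | b))
9. [or_false ←] 0  →  (0 | 0);  this is E2

YES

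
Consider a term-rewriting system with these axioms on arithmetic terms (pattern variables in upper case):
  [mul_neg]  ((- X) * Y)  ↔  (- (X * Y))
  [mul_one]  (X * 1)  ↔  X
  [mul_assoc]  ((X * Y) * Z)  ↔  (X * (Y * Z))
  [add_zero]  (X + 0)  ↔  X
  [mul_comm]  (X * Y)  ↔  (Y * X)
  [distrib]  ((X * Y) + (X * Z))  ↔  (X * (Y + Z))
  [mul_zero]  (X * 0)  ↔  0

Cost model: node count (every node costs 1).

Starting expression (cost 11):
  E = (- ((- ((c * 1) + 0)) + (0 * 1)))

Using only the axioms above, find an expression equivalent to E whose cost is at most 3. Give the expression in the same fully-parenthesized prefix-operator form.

(- (- c))   [cost 3]

1. [mul_one →] (c * 1)  →  c;  E = (- ((- (c + 0)) + (0 * 1)))
2. [add_zero →] (c + 0)  →  c;  E = (- ((- c) + (0 * 1)))
3. [mul_one →] (0 * 1)  →  0;  E = (- ((- c) + 0))
4. [add_zero →] ((- c) + 0)  →  (- c);  cost 3 ≤ 3, done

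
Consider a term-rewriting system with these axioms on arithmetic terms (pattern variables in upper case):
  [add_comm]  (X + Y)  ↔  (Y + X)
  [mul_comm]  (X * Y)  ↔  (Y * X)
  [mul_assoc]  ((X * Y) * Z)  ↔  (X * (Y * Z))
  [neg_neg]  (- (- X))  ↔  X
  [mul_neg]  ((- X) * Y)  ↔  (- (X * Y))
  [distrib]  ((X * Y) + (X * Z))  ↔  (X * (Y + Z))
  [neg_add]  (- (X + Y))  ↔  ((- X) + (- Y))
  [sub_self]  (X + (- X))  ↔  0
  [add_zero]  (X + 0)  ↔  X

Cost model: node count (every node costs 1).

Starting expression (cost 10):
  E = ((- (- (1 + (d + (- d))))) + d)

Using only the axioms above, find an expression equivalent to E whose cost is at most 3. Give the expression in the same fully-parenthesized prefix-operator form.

(1 + d)   [cost 3]

(1) (d + (- d))  =[sub_self →]=  0    ⊢ ((- (- (1 + 0))) + d)
(2) (1 + 0)  =[add_zero →]=  1    ⊢ ((- (- 1)) + d)
(3) (- (- 1))  =[neg_neg →]=  1    ⊢ cost 3, within 3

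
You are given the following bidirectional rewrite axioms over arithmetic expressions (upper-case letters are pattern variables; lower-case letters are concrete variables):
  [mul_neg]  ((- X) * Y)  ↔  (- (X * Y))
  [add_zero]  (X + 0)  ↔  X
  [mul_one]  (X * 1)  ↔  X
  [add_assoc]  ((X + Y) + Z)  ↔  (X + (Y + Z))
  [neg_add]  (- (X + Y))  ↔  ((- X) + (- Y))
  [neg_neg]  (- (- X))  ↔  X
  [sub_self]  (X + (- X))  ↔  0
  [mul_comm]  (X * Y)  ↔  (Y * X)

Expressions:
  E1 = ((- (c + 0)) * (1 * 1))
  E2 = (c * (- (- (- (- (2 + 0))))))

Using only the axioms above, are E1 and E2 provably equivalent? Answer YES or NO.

Every axiom is a valid identity, so a rewrite proof would force E1 and E2 to agree under every assignment.
At c=1: E1 = -1 but E2 = 2; they differ, so no derivation exists.

NO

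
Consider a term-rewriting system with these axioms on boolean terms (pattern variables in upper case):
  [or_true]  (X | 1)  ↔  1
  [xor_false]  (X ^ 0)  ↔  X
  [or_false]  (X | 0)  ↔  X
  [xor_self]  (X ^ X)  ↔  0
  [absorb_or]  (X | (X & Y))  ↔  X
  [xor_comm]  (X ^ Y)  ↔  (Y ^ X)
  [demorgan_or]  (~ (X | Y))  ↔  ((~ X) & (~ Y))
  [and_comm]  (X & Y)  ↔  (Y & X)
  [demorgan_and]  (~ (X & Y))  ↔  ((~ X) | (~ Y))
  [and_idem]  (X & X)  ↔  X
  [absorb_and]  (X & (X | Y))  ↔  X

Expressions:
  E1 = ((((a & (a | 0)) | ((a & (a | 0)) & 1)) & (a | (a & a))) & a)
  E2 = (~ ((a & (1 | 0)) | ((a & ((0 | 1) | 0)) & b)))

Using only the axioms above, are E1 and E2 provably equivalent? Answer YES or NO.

NO

The axioms are sound identities: if E1 ↔* E2 then E1 and E2 evaluate identically under any assignment.
Under a=0, b=0: E1 evaluates to 0, E2 to 1. Distinct ⇒ no rewrite sequence connects them.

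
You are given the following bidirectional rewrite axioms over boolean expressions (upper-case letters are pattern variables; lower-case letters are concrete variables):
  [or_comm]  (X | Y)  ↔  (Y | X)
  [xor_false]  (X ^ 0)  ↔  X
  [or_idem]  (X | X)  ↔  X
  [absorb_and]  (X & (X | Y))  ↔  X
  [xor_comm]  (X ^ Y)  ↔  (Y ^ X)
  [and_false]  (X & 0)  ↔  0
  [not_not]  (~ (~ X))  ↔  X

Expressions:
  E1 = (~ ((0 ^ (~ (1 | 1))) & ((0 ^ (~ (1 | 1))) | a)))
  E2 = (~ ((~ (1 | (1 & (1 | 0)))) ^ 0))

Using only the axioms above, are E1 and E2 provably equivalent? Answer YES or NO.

(1) ((0 ^ (~ (1 | 1))) & ((0 ^ (~ (1 | 1))) | a))  =[absorb_and →]=  (0 ^ (~ (1 | 1)))    ⊢ (~ (0 ^ (~ (1 | 1))))
(2) (1 | 1)  =[or_idem →]=  1    ⊢ (~ (0 ^ (~ 1)))
(3) (0 ^ (~ 1))  =[xor_comm →]=  ((~ 1) ^ 0)    ⊢ (~ ((~ 1) ^ 0))
(4) ((~ 1) ^ 0)  =[xor_false →]=  (~ 1)    ⊢ (~ (~ 1))
(5) 1  =[or_idem ←]=  (1 | 1)    ⊢ (~ (~ (1 | 1)))
(6) (~ (1 | 1))  =[xor_false ←]=  ((~ (1 | 1)) ^ 0)    ⊢ (~ ((~ (1 | 1)) ^ 0))
(7) 1  =[absorb_and ←]=  (1 & (1 | 0))    ⊢ E2

YES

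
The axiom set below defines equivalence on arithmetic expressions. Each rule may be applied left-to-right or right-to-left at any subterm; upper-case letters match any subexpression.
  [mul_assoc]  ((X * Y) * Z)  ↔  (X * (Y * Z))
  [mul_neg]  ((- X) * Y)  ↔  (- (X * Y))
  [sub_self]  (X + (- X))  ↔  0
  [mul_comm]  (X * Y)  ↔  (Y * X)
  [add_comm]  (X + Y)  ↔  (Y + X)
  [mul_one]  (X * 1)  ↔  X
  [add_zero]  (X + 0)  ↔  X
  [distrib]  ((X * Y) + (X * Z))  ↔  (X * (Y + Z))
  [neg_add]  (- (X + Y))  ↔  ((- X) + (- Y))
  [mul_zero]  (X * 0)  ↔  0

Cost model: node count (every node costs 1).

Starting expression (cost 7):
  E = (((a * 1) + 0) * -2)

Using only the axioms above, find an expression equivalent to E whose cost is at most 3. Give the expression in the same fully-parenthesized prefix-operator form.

(1) ((a * 1) + 0)  =[add_zero →]=  (a * 1)    ⊢ ((a * 1) * -2)
(2) (a * 1)  =[mul_one →]=  a    ⊢ cost 3, within 3

(a * -2)   [cost 3]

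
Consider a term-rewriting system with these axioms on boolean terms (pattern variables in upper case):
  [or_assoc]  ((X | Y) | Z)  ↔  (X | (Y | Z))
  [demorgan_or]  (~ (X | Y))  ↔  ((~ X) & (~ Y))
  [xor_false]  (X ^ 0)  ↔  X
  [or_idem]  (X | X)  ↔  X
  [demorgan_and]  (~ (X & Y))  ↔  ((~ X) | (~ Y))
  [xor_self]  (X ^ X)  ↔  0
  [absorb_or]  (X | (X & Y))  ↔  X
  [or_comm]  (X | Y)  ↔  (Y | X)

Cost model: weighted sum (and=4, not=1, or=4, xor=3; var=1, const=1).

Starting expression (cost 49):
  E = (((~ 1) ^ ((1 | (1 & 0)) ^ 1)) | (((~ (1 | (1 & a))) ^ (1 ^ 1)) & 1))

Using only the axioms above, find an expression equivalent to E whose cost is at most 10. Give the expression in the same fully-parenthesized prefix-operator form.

((~ 1) ^ (1 ^ 1))   [cost 10]

(1) (1 | (1 & a))  =[absorb_or →]=  1    ⊢ (((~ 1) ^ ((1 | (1 & 0)) ^ 1)) | (((~ 1) ^ (1 ^ 1)) & 1))
(2) (1 | (1 & 0))  =[absorb_or →]=  1    ⊢ (((~ 1) ^ (1 ^ 1)) | (((~ 1) ^ (1 ^ 1)) & 1))
(3) (((~ 1) ^ (1 ^ 1)) | (((~ 1) ^ (1 ^ 1)) & 1))  =[absorb_or →]=  ((~ 1) ^ (1 ^ 1))    ⊢ cost 10, within 10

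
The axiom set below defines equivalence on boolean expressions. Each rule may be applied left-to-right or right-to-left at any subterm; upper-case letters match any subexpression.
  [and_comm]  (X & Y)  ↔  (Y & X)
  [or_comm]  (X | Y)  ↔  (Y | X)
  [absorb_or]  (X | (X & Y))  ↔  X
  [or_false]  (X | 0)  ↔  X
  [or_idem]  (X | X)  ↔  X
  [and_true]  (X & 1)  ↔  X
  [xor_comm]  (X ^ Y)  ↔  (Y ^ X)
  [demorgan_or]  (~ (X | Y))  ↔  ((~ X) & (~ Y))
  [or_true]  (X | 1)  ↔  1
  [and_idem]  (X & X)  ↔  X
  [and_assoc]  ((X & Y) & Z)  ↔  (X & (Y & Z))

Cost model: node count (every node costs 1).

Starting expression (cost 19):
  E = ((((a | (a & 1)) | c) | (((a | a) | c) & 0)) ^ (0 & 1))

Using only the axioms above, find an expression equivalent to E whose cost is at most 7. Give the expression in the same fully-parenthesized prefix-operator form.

1. [and_true →] (a & 1)  →  a;  E = ((((a | a) | c) | (((a | a) | c) & 0)) ^ (0 & 1))
2. [absorb_or →] (((a | a) | c) | (((a | a) | c) & 0))  →  ((a | a) | c);  E = (((a | a) | c) ^ (0 & 1))
3. [or_idem →] (a | a)  →  a;  cost 7 ≤ 7, done

((a | c) ^ (0 & 1))   [cost 7]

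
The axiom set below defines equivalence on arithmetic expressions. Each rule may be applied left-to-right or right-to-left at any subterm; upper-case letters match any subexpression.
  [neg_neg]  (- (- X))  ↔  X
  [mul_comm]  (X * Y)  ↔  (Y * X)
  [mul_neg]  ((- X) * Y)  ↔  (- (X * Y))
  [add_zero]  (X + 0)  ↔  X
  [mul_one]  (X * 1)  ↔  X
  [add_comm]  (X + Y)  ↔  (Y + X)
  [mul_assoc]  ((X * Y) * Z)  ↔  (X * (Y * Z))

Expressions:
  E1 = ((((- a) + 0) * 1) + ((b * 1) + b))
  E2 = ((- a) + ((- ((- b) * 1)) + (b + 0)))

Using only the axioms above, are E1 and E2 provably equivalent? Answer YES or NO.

YES

1. [mul_one →] (((- a) + 0) * 1)  →  ((- a) + 0);  E1 = (((- a) + 0) + ((b * 1) + b))
2. [mul_one →] (b * 1)  →  b;  E1 = (((- a) + 0) + (b + b))
3. [add_zero →] ((- a) + 0)  →  (- a);  E1 = ((- a) + (b + b))
4. [neg_neg ←] b  →  (- (- b));  E1 = ((- a) + ((- (- b)) + b))
5. [mul_one ←] (- b)  →  ((- b) * 1);  E1 = ((- a) + ((- ((- b) * 1)) + b))
6. [add_zero ←] b  →  (b + 0);  this is E2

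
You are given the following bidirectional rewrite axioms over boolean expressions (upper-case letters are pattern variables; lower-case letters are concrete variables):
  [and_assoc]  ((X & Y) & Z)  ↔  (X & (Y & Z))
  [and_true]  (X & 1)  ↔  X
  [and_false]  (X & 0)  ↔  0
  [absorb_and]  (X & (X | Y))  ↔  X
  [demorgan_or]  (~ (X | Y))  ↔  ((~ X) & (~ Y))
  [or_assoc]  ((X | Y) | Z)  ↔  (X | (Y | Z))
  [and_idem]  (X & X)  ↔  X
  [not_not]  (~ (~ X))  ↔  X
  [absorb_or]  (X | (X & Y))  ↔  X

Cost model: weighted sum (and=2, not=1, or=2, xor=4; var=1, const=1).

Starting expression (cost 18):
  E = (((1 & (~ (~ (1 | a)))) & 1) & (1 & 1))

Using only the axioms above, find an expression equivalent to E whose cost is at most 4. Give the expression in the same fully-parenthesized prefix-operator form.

(1 & 1)   [cost 4]

1. [not_not →] (~ (~ (1 | a)))  →  (1 | a);  E = (((1 & (1 | a)) & 1) & (1 & 1))
2. [absorb_and →] (1 & (1 | a))  →  1;  E = ((1 & 1) & (1 & 1))
3. [and_idem →] ((1 & 1) & (1 & 1))  →  (1 & 1);  cost 4 ≤ 4, done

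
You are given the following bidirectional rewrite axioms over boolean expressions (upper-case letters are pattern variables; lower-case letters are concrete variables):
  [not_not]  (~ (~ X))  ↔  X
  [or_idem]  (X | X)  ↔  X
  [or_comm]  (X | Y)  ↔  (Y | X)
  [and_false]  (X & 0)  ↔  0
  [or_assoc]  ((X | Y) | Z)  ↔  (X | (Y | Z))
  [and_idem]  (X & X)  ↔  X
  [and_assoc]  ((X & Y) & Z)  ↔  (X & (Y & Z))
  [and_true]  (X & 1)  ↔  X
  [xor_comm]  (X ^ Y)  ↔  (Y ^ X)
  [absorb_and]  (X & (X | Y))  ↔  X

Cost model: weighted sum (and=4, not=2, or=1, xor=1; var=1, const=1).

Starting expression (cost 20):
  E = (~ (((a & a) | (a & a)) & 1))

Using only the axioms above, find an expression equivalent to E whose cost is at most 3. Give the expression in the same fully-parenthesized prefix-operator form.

(~ a)   [cost 3]

(1) ((a & a) | (a & a))  =[or_idem →]=  (a & a)    ⊢ (~ ((a & a) & 1))
(2) (a & a)  =[and_idem →]=  a    ⊢ (~ (a & 1))
(3) (a & 1)  =[and_true →]=  a    ⊢ cost 3, within 3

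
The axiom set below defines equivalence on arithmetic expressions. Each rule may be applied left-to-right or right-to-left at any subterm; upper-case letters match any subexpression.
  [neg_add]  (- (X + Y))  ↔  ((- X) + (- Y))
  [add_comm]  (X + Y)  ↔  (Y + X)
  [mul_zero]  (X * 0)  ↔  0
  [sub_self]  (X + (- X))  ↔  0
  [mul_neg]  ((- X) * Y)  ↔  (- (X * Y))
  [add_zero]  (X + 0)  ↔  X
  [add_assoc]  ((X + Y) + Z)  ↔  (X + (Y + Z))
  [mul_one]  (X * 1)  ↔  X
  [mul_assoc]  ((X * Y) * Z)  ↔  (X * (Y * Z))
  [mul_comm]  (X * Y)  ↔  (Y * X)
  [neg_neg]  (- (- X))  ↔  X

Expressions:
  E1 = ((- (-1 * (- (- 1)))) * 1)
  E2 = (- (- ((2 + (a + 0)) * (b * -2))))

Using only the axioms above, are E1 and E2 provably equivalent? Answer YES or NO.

The axioms are sound identities: if E1 ↔* E2 then E1 and E2 evaluate identically under any assignment.
Under a=0, b=0: E1 evaluates to 1, E2 to 0. Distinct ⇒ no rewrite sequence connects them.

NO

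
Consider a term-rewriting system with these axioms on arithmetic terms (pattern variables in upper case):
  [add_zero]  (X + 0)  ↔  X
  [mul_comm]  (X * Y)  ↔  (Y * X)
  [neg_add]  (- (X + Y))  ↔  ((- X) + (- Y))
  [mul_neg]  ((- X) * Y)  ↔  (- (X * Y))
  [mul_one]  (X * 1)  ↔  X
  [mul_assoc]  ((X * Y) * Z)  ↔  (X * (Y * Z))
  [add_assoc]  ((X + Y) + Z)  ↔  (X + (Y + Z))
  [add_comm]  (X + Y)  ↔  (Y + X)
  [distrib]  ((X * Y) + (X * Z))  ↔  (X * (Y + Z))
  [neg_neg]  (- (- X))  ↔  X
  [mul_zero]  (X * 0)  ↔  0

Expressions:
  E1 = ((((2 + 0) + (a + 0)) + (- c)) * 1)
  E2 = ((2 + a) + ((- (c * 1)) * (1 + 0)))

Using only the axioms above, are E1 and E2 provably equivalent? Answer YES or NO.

(1) ((((2 + 0) + (a + 0)) + (- c)) * 1)  =[mul_one →]=  (((2 + 0) + (a + 0)) + (- c))
(2) (2 + 0)  =[add_zero →]=  2    ⊢ ((2 + (a + 0)) + (- c))
(3) (a + 0)  =[add_zero →]=  a    ⊢ ((2 + a) + (- c))
(4) (- c)  =[mul_one ←]=  ((- c) * 1)    ⊢ ((2 + a) + ((- c) * 1))
(5) 1  =[add_zero ←]=  (1 + 0)    ⊢ ((2 + a) + ((- c) * (1 + 0)))
(6) c  =[mul_one ←]=  (c * 1)    ⊢ E2

YES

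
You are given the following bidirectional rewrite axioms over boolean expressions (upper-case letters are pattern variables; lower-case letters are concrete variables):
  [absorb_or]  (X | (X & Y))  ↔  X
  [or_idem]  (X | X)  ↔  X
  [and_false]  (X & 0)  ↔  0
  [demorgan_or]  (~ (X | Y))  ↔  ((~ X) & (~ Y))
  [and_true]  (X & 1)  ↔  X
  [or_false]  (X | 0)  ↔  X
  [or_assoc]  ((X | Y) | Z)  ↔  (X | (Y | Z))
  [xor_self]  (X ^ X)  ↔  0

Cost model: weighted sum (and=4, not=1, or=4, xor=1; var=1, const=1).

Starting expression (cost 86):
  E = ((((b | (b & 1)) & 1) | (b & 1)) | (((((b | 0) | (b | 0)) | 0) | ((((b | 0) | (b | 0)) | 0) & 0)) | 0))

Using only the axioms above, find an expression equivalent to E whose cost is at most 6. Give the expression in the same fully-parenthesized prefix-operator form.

1. [absorb_or →] ((((b | 0) | (b | 0)) | 0) | ((((b | 0) | (b | 0)) | 0) & 0))  →  (((b | 0) | (b | 0)) | 0);  E = ((((b | (b & 1)) & 1) | (b & 1)) | ((((b | 0) | (b | 0)) | 0) | 0))
2. [or_idem →] ((b | 0) | (b | 0))  →  (b | 0);  E = ((((b | (b & 1)) & 1) | (b & 1)) | (((b | 0) | 0) | 0))
3. [or_false →] (((b | 0) | 0) | 0)  →  ((b | 0) | 0);  E = ((((b | (b & 1)) & 1) | (b & 1)) | ((b | 0) | 0))
4. [or_false →] (b | 0)  →  b;  E = ((((b | (b & 1)) & 1) | (b & 1)) | (b | 0))
5. [and_true →] (b & 1)  →  b;  E = ((((b | b) & 1) | (b & 1)) | (b | 0))
6. [or_idem →] (b | b)  →  b;  E = (((b & 1) | (b & 1)) | (b | 0))
7. [and_true →] (b & 1)  →  b;  E = (((b & 1) | b) | (b | 0))
8. [or_false →] (b | 0)  →  b;  E = (((b & 1) | b) | b)
9. [and_true →] (b & 1)  →  b;  E = ((b | b) | b)
10. [or_idem →] (b | b)  →  b;  cost 6 ≤ 6, done

(b | b)   [cost 6]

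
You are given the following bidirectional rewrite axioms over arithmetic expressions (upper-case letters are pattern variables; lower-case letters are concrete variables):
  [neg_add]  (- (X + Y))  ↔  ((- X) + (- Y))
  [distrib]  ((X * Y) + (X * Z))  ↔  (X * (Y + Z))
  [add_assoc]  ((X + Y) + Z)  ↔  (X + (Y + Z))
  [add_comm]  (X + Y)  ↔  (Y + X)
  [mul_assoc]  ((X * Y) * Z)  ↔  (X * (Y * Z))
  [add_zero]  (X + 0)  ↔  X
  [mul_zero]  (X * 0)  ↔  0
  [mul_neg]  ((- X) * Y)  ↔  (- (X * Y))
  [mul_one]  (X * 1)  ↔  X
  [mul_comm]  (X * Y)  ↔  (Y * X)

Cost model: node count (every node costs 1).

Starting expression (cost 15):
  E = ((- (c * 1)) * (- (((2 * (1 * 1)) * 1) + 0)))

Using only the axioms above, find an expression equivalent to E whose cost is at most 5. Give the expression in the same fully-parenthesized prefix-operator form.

((- c) * (- 2))   [cost 5]

1. [mul_one →] (1 * 1)  →  1;  E = ((- (c * 1)) * (- (((2 * 1) * 1) + 0)))
2. [mul_one →] (2 * 1)  →  2;  E = ((- (c * 1)) * (- ((2 * 1) + 0)))
3. [mul_one →] (c * 1)  →  c;  E = ((- c) * (- ((2 * 1) + 0)))
4. [mul_one →] (2 * 1)  →  2;  E = ((- c) * (- (2 + 0)))
5. [add_zero →] (2 + 0)  →  2;  cost 5 ≤ 5, done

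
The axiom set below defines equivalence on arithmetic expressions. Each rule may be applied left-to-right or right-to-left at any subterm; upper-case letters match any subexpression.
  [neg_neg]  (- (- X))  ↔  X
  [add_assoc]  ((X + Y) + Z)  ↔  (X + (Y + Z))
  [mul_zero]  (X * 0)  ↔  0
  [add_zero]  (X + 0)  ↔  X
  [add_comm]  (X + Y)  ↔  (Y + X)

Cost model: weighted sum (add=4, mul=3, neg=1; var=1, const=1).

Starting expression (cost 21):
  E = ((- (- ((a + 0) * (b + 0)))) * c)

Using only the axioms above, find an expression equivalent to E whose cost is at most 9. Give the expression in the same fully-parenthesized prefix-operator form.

((a * b) * c)   [cost 9]

step 1: neg_neg (→) rewrites (- (- ((a + 0) * (b + 0)))) into ((a + 0) * (b + 0)), now (((a + 0) * (b + 0)) * c)
step 2: add_zero (→) rewrites (a + 0) into a, now ((a * (b + 0)) * c)
step 3: add_zero (→) rewrites (b + 0) into b, reaching cost 9 (bound 9)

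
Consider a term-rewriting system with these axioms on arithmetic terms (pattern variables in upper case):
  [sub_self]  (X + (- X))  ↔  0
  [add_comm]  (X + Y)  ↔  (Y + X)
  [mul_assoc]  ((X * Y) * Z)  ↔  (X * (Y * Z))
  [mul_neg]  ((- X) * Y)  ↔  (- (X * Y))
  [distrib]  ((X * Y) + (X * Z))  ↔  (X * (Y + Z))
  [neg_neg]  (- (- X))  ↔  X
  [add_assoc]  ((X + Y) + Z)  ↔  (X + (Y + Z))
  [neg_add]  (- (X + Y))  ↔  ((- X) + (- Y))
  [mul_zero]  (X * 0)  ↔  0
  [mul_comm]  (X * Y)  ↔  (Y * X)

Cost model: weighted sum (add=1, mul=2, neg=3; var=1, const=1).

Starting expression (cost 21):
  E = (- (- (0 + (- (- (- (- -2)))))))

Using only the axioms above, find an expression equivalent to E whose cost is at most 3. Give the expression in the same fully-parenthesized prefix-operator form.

(1) (- (- (- -2)))  =[neg_neg →]=  (- -2)    ⊢ (- (- (0 + (- (- -2)))))
(2) (- (- -2))  =[neg_neg →]=  -2    ⊢ (- (- (0 + -2)))
(3) (- (- (0 + -2)))  =[neg_neg →]=  (0 + -2)    ⊢ cost 3, within 3

(0 + -2)   [cost 3]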